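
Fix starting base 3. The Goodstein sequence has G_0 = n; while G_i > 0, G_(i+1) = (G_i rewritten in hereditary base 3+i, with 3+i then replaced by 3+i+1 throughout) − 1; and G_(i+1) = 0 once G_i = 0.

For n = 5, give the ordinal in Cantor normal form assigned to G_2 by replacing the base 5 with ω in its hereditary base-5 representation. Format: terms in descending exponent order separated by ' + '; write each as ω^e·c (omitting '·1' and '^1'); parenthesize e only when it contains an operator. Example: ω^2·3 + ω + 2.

G_0=5  [base 3] 3 + 2  →[3↦4]→  4 + 2 = 6  −1 ⇒ G_1=5
G_1=5  [base 4] 4 + 1  →[4↦5]→  5 + 1 = 6  −1 ⇒ G_2=5
G_2=5  [base 5] 5  →[5↦6]→  6 = 6  −1 ⇒ G_3=5

ω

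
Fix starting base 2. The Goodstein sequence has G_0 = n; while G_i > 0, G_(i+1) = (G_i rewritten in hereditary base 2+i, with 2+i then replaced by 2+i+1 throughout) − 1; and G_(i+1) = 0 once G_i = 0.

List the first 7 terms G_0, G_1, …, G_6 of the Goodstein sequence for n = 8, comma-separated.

8, 80, 553, 6310, 93395, 1647195, 33554571

base 2: 8 = 2^(2 + 1); at 3: 3^(3 + 1) = 81; next = 80
base 3: 80 = 2·3^3 + 2·3^2 + 2·3 + 2; at 4: 2·4^4 + 2·4^2 + 2·4 + 2 = 554; next = 553
base 4: 553 = 2·4^4 + 2·4^2 + 2·4 + 1; at 5: 2·5^5 + 2·5^2 + 2·5 + 1 = 6311; next = 6310
base 5: 6310 = 2·5^5 + 2·5^2 + 2·5; at 6: 2·6^6 + 2·6^2 + 2·6 = 93396; next = 93395
base 6: 93395 = 2·6^6 + 2·6^2 + 6 + 5; at 7: 2·7^7 + 2·7^2 + 7 + 5 = 1647196; next = 1647195
base 7: 1647195 = 2·7^7 + 2·7^2 + 7 + 4; at 8: 2·8^8 + 2·8^2 + 8 + 4 = 33554572; next = 33554571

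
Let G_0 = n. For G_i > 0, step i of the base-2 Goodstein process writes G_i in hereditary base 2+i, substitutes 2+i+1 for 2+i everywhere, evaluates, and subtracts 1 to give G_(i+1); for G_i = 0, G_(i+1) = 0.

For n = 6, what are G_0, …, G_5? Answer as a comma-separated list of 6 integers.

(0) 6|_2 = 2^2 + 2 ↦ 3^3 + 3|_3 = 30 ⇒ 29
(1) 29|_3 = 3^3 + 2 ↦ 4^4 + 2|_4 = 258 ⇒ 257
(2) 257|_4 = 4^4 + 1 ↦ 5^5 + 1|_5 = 3126 ⇒ 3125
(3) 3125|_5 = 5^5 ↦ 6^6|_6 = 46656 ⇒ 46655
(4) 46655|_6 = 5·6^5 + 5·6^4 + 5·6^3 + 5·6^2 + 5·6 + 5 ↦ 5·7^5 + 5·7^4 + 5·7^3 + 5·7^2 + 5·7 + 5|_7 = 98040 ⇒ 98039

6, 29, 257, 3125, 46655, 98039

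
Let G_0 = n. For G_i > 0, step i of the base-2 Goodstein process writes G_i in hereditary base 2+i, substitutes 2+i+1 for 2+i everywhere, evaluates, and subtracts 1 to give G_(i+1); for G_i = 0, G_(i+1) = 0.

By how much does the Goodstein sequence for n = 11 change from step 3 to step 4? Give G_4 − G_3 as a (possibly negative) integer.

264310

step 0: 11 = 2^(2 + 1) + 2 + 1; sub 3 for 2: 3^(3 + 1) + 3 + 1; = 85; G_1 = 85−1 = 84
step 1: 84 = 3^(3 + 1) + 3; sub 4 for 3: 4^(4 + 1) + 4; = 1028; G_2 = 1028−1 = 1027
step 2: 1027 = 4^(4 + 1) + 3; sub 5 for 4: 5^(5 + 1) + 3; = 15628; G_3 = 15628−1 = 15627
step 3: 15627 = 5^(5 + 1) + 2; sub 6 for 5: 6^(6 + 1) + 2; = 279938; G_4 = 279938−1 = 279937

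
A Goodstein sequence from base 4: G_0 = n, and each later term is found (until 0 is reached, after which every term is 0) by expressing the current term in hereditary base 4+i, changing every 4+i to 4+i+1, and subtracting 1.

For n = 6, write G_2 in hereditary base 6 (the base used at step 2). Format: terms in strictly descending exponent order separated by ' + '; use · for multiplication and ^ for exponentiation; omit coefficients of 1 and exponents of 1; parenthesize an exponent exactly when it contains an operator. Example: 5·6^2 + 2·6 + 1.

6

(0) 6|_4 = 4 + 2 ↦ 5 + 2|_5 = 7 ⇒ 6
(1) 6|_5 = 5 + 1 ↦ 6 + 1|_6 = 7 ⇒ 6
(2) 6|_6 = 6 ↦ 7|_7 = 7 ⇒ 6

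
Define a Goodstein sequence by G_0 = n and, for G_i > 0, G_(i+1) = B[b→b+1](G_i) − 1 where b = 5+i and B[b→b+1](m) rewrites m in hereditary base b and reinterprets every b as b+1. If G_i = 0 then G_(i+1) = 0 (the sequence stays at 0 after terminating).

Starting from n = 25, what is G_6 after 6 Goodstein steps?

25 —HB5→ 5^2 —bump→ 6^2 = 36 —(−1)→ 35
35 —HB6→ 5·6 + 5 —bump→ 5·7 + 5 = 40 —(−1)→ 39
39 —HB7→ 5·7 + 4 —bump→ 5·8 + 4 = 44 —(−1)→ 43
43 —HB8→ 5·8 + 3 —bump→ 5·9 + 3 = 48 —(−1)→ 47
47 —HB9→ 5·9 + 2 —bump→ 5·10 + 2 = 52 —(−1)→ 51
51 —HB10→ 5·10 + 1 —bump→ 5·11 + 1 = 56 —(−1)→ 55

55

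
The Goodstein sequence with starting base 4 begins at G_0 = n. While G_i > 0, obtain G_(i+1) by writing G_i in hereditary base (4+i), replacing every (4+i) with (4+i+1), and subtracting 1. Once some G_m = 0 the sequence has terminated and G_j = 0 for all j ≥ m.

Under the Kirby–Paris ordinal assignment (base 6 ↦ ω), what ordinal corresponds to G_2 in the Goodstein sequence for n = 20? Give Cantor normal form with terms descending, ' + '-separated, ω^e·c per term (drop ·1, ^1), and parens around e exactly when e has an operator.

20 —HB4→ 4^2 + 4 —bump→ 5^2 + 5 = 30 —(−1)→ 29
29 —HB5→ 5^2 + 4 —bump→ 6^2 + 4 = 40 —(−1)→ 39

ω^2 + 3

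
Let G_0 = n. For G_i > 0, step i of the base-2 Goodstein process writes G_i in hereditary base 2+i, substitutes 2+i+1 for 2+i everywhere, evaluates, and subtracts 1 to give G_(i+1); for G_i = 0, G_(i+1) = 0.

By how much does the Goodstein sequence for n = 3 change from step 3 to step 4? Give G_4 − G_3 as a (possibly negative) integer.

-1

G_0=3  [base 2] 2 + 1  →[2↦3]→  3 + 1 = 4  −1 ⇒ G_1=3
G_1=3  [base 3] 3  →[3↦4]→  4 = 4  −1 ⇒ G_2=3
G_2=3  [base 4] 3  →[4↦5]→  3 = 3  −1 ⇒ G_3=2
G_3=2  [base 5] 2  →[5↦6]→  2 = 2  −1 ⇒ G_4=1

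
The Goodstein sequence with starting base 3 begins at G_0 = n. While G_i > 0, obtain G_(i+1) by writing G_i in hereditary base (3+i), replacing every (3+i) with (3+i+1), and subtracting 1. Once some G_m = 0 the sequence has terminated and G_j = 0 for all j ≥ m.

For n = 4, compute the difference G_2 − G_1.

0

G_0=4  [base 3] 3 + 1  →[3↦4]→  4 + 1 = 5  −1 ⇒ G_1=4
G_1=4  [base 4] 4  →[4↦5]→  5 = 5  −1 ⇒ G_2=4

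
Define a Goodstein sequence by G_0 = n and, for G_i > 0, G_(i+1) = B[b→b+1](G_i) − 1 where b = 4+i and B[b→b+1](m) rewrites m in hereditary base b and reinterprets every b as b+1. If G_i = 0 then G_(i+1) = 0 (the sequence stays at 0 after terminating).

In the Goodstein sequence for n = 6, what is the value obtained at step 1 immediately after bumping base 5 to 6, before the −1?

7

[0] 6 ≡ 4 + 2 (base 4). Lift 5: 7. −1: 6.
[1] 6 ≡ 5 + 1 (base 5). Lift 6: 7. −1: 6.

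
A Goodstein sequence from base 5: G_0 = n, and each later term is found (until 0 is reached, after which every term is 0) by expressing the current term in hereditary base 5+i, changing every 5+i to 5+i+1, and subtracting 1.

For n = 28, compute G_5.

87

G_0=28  [base 5] 5^2 + 3  →[5↦6]→  6^2 + 3 = 39  −1 ⇒ G_1=38
G_1=38  [base 6] 6^2 + 2  →[6↦7]→  7^2 + 2 = 51  −1 ⇒ G_2=50
G_2=50  [base 7] 7^2 + 1  →[7↦8]→  8^2 + 1 = 65  −1 ⇒ G_3=64
G_3=64  [base 8] 8^2  →[8↦9]→  9^2 = 81  −1 ⇒ G_4=80
G_4=80  [base 9] 8·9 + 8  →[9↦10]→  8·10 + 8 = 88  −1 ⇒ G_5=87
G_5=87  [base 10] 8·10 + 7  →[10↦11]→  8·11 + 7 = 95  −1 ⇒ G_6=94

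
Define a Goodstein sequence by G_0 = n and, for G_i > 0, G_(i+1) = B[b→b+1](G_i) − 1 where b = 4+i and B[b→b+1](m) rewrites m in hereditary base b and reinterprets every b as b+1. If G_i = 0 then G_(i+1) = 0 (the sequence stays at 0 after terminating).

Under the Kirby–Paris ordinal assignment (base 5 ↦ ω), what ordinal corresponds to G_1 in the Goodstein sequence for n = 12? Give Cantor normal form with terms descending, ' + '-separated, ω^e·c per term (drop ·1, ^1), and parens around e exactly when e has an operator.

ω·2 + 4

G_0=12  [base 4] 3·4  →[4↦5]→  3·5 = 15  −1 ⇒ G_1=14
G_1=14  [base 5] 2·5 + 4  →[5↦6]→  2·6 + 4 = 16  −1 ⇒ G_2=15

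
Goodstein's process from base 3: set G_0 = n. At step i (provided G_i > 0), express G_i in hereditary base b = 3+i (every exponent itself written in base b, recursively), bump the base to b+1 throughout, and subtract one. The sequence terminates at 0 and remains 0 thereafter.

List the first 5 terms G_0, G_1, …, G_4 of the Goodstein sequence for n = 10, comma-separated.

10, 16, 24, 27, 30

step 0: 10 = 3^2 + 1; sub 4 for 3: 4^2 + 1; = 17; G_1 = 17−1 = 16
step 1: 16 = 4^2; sub 5 for 4: 5^2; = 25; G_2 = 25−1 = 24
step 2: 24 = 4·5 + 4; sub 6 for 5: 4·6 + 4; = 28; G_3 = 28−1 = 27
step 3: 27 = 4·6 + 3; sub 7 for 6: 4·7 + 3; = 31; G_4 = 31−1 = 30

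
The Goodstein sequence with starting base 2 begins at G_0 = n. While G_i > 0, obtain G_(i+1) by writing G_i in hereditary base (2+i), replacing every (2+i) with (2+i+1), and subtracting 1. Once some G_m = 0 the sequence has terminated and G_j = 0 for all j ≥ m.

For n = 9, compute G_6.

G_0=9  [base 2] 2^(2 + 1) + 1  →[2↦3]→  3^(3 + 1) + 1 = 82  −1 ⇒ G_1=81
G_1=81  [base 3] 3^(3 + 1)  →[3↦4]→  4^(4 + 1) = 1024  −1 ⇒ G_2=1023
G_2=1023  [base 4] 3·4^4 + 3·4^3 + 3·4^2 + 3·4 + 3  →[4↦5]→  3·5^5 + 3·5^3 + 3·5^2 + 3·5 + 3 = 9843  −1 ⇒ G_3=9842
G_3=9842  [base 5] 3·5^5 + 3·5^3 + 3·5^2 + 3·5 + 2  →[5↦6]→  3·6^6 + 3·6^3 + 3·6^2 + 3·6 + 2 = 140744  −1 ⇒ G_4=140743
G_4=140743  [base 6] 3·6^6 + 3·6^3 + 3·6^2 + 3·6 + 1  →[6↦7]→  3·7^7 + 3·7^3 + 3·7^2 + 3·7 + 1 = 2471827  −1 ⇒ G_5=2471826
G_5=2471826  [base 7] 3·7^7 + 3·7^3 + 3·7^2 + 3·7  →[7↦8]→  3·8^8 + 3·8^3 + 3·8^2 + 3·8 = 50333400  −1 ⇒ G_6=50333399
G_6=50333399  [base 8] 3·8^8 + 3·8^3 + 3·8^2 + 2·8 + 7  →[8↦9]→  3·9^9 + 3·9^3 + 3·9^2 + 2·9 + 7 = 1162263922  −1 ⇒ G_7=1162263921

50333399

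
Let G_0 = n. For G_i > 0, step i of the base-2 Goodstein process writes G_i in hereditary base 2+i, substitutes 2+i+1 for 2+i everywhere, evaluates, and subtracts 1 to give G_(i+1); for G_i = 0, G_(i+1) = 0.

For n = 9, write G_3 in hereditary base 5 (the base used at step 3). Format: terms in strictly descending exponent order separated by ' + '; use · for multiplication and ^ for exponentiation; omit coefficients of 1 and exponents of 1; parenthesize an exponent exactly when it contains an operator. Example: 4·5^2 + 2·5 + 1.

base 2: 9 = 2^(2 + 1) + 1; at 3: 3^(3 + 1) + 1 = 82; next = 81
base 3: 81 = 3^(3 + 1); at 4: 4^(4 + 1) = 1024; next = 1023
base 4: 1023 = 3·4^4 + 3·4^3 + 3·4^2 + 3·4 + 3; at 5: 3·5^5 + 3·5^3 + 3·5^2 + 3·5 + 3 = 9843; next = 9842
base 5: 9842 = 3·5^5 + 3·5^3 + 3·5^2 + 3·5 + 2; at 6: 3·6^6 + 3·6^3 + 3·6^2 + 3·6 + 2 = 140744; next = 140743

3·5^5 + 3·5^3 + 3·5^2 + 3·5 + 2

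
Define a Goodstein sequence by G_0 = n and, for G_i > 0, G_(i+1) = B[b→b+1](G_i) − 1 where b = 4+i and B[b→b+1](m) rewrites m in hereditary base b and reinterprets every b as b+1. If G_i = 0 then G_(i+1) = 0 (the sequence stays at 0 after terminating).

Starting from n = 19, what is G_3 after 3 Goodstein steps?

49

[0] 19 ≡ 4^2 + 3 (base 4). Lift 5: 28. −1: 27.
[1] 27 ≡ 5^2 + 2 (base 5). Lift 6: 38. −1: 37.
[2] 37 ≡ 6^2 + 1 (base 6). Lift 7: 50. −1: 49.
[3] 49 ≡ 7^2 (base 7). Lift 8: 64. −1: 63.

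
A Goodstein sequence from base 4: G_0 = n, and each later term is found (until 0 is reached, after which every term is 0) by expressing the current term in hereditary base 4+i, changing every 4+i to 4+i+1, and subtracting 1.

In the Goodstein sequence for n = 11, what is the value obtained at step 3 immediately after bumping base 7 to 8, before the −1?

16

G_0 = 11. HB_4(11) = 2·4 + 3. Bump = 13. G_1 = 12.
G_1 = 12. HB_5(12) = 2·5 + 2. Bump = 14. G_2 = 13.
G_2 = 13. HB_6(13) = 2·6 + 1. Bump = 15. G_3 = 14.
G_3 = 14. HB_7(14) = 2·7. Bump = 16. G_4 = 15.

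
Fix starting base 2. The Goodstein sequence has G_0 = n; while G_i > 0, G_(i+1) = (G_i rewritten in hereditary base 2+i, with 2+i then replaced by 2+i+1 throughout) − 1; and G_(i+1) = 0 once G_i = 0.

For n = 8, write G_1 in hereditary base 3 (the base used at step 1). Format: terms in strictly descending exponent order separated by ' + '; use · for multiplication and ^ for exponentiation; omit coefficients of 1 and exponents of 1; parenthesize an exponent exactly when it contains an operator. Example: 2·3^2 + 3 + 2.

G_0 = 8. HB_2(8) = 2^(2 + 1). Bump = 81. G_1 = 80.
G_1 = 80. HB_3(80) = 2·3^3 + 2·3^2 + 2·3 + 2. Bump = 554. G_2 = 553.

2·3^3 + 2·3^2 + 2·3 + 2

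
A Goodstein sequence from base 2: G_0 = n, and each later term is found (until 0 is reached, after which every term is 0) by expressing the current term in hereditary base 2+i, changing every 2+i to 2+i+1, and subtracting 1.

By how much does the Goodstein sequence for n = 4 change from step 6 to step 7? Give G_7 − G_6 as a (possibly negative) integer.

34

G_0 = 4. HB_2(4) = 2^2. Bump = 27. G_1 = 26.
G_1 = 26. HB_3(26) = 2·3^2 + 2·3 + 2. Bump = 42. G_2 = 41.
G_2 = 41. HB_4(41) = 2·4^2 + 2·4 + 1. Bump = 61. G_3 = 60.
G_3 = 60. HB_5(60) = 2·5^2 + 2·5. Bump = 84. G_4 = 83.
G_4 = 83. HB_6(83) = 2·6^2 + 6 + 5. Bump = 110. G_5 = 109.
G_5 = 109. HB_7(109) = 2·7^2 + 7 + 4. Bump = 140. G_6 = 139.
G_6 = 139. HB_8(139) = 2·8^2 + 8 + 3. Bump = 174. G_7 = 173.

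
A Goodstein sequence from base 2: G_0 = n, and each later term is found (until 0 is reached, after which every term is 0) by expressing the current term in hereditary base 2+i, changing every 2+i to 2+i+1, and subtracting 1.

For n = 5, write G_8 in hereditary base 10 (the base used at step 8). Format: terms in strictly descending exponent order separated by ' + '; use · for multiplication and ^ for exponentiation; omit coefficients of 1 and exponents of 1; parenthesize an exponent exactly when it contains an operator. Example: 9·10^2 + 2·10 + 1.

G_0=5  [base 2] 2^2 + 1  →[2↦3]→  3^3 + 1 = 28  −1 ⇒ G_1=27
G_1=27  [base 3] 3^3  →[3↦4]→  4^4 = 256  −1 ⇒ G_2=255
G_2=255  [base 4] 3·4^3 + 3·4^2 + 3·4 + 3  →[4↦5]→  3·5^3 + 3·5^2 + 3·5 + 3 = 468  −1 ⇒ G_3=467
G_3=467  [base 5] 3·5^3 + 3·5^2 + 3·5 + 2  →[5↦6]→  3·6^3 + 3·6^2 + 3·6 + 2 = 776  −1 ⇒ G_4=775
G_4=775  [base 6] 3·6^3 + 3·6^2 + 3·6 + 1  →[6↦7]→  3·7^3 + 3·7^2 + 3·7 + 1 = 1198  −1 ⇒ G_5=1197
G_5=1197  [base 7] 3·7^3 + 3·7^2 + 3·7  →[7↦8]→  3·8^3 + 3·8^2 + 3·8 = 1752  −1 ⇒ G_6=1751
G_6=1751  [base 8] 3·8^3 + 3·8^2 + 2·8 + 7  →[8↦9]→  3·9^3 + 3·9^2 + 2·9 + 7 = 2455  −1 ⇒ G_7=2454
G_7=2454  [base 9] 3·9^3 + 3·9^2 + 2·9 + 6  →[9↦10]→  3·10^3 + 3·10^2 + 2·10 + 6 = 3326  −1 ⇒ G_8=3325
G_8=3325  [base 10] 3·10^3 + 3·10^2 + 2·10 + 5  →[10↦11]→  3·11^3 + 3·11^2 + 2·11 + 5 = 4383  −1 ⇒ G_9=4382

3·10^3 + 3·10^2 + 2·10 + 5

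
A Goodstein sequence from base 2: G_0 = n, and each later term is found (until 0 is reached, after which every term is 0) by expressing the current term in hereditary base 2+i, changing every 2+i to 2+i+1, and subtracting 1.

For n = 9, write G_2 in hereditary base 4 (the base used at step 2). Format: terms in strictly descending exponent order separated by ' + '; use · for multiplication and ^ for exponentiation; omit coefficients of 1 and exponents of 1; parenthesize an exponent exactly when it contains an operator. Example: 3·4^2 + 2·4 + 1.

3·4^4 + 3·4^3 + 3·4^2 + 3·4 + 3

base 2: 9 = 2^(2 + 1) + 1; at 3: 3^(3 + 1) + 1 = 82; next = 81
base 3: 81 = 3^(3 + 1); at 4: 4^(4 + 1) = 1024; next = 1023
base 4: 1023 = 3·4^4 + 3·4^3 + 3·4^2 + 3·4 + 3; at 5: 3·5^5 + 3·5^3 + 3·5^2 + 3·5 + 3 = 9843; next = 9842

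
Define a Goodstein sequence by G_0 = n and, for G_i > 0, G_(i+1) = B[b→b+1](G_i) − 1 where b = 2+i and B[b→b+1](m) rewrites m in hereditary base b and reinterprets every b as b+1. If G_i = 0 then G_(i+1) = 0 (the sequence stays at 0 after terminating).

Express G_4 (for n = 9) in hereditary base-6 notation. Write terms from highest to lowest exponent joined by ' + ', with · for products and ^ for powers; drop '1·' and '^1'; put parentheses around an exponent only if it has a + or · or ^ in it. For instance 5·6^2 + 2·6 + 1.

3·6^6 + 3·6^3 + 3·6^2 + 3·6 + 1

i=0: 9 = 2^(2 + 1) + 1 (b=2); 2→3: 3^(3 + 1) + 1 = 82; 82−1 = 81
i=1: 81 = 3^(3 + 1) (b=3); 3→4: 4^(4 + 1) = 1024; 1024−1 = 1023
i=2: 1023 = 3·4^4 + 3·4^3 + 3·4^2 + 3·4 + 3 (b=4); 4→5: 3·5^5 + 3·5^3 + 3·5^2 + 3·5 + 3 = 9843; 9843−1 = 9842
i=3: 9842 = 3·5^5 + 3·5^3 + 3·5^2 + 3·5 + 2 (b=5); 5→6: 3·6^6 + 3·6^3 + 3·6^2 + 3·6 + 2 = 140744; 140744−1 = 140743
i=4: 140743 = 3·6^6 + 3·6^3 + 3·6^2 + 3·6 + 1 (b=6); 6→7: 3·7^7 + 3·7^3 + 3·7^2 + 3·7 + 1 = 2471827; 2471827−1 = 2471826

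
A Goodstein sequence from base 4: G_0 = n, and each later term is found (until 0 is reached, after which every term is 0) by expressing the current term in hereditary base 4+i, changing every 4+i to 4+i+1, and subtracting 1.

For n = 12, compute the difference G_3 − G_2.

G_0 = 12. HB_4(12) = 3·4. Bump = 15. G_1 = 14.
G_1 = 14. HB_5(14) = 2·5 + 4. Bump = 16. G_2 = 15.
G_2 = 15. HB_6(15) = 2·6 + 3. Bump = 17. G_3 = 16.

1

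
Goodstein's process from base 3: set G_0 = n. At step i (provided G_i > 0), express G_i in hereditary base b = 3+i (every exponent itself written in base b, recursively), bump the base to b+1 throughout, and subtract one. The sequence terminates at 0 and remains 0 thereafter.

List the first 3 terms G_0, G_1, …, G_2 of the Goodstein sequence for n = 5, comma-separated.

5, 5, 5

(0) 5|_3 = 3 + 2 ↦ 4 + 2|_4 = 6 ⇒ 5
(1) 5|_4 = 4 + 1 ↦ 5 + 1|_5 = 6 ⇒ 5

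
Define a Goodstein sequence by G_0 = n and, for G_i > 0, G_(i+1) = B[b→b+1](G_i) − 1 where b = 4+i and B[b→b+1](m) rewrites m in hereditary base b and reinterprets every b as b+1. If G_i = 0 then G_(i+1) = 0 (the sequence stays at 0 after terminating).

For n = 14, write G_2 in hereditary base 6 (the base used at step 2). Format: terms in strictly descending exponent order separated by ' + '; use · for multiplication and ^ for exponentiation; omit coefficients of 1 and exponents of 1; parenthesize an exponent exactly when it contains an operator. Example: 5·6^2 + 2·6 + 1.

3·6

i=0: 14 = 3·4 + 2 (b=4); 4→5: 3·5 + 2 = 17; 17−1 = 16
i=1: 16 = 3·5 + 1 (b=5); 5→6: 3·6 + 1 = 19; 19−1 = 18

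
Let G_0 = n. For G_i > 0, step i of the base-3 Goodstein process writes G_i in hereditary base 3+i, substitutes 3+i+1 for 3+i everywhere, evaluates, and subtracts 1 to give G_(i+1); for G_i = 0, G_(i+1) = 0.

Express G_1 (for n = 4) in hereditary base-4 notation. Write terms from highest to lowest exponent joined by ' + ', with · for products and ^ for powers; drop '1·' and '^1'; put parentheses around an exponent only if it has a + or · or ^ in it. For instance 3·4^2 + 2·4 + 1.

[0] 4 ≡ 3 + 1 (base 3). Lift 4: 5. −1: 4.
[1] 4 ≡ 4 (base 4). Lift 5: 5. −1: 4.

4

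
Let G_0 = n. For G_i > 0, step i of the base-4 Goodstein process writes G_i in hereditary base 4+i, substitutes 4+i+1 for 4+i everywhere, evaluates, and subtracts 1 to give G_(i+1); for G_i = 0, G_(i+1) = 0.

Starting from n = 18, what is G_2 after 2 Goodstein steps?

36

G_0=18  [base 4] 4^2 + 2  →[4↦5]→  5^2 + 2 = 27  −1 ⇒ G_1=26
G_1=26  [base 5] 5^2 + 1  →[5↦6]→  6^2 + 1 = 37  −1 ⇒ G_2=36
G_2=36  [base 6] 6^2  →[6↦7]→  7^2 = 49  −1 ⇒ G_3=48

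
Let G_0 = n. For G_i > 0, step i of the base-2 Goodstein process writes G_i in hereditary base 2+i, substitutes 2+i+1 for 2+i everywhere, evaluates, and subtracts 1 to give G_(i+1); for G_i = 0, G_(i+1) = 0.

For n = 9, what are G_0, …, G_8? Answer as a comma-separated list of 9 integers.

(0) 9|_2 = 2^(2 + 1) + 1 ↦ 3^(3 + 1) + 1|_3 = 82 ⇒ 81
(1) 81|_3 = 3^(3 + 1) ↦ 4^(4 + 1)|_4 = 1024 ⇒ 1023
(2) 1023|_4 = 3·4^4 + 3·4^3 + 3·4^2 + 3·4 + 3 ↦ 3·5^5 + 3·5^3 + 3·5^2 + 3·5 + 3|_5 = 9843 ⇒ 9842
(3) 9842|_5 = 3·5^5 + 3·5^3 + 3·5^2 + 3·5 + 2 ↦ 3·6^6 + 3·6^3 + 3·6^2 + 3·6 + 2|_6 = 140744 ⇒ 140743
(4) 140743|_6 = 3·6^6 + 3·6^3 + 3·6^2 + 3·6 + 1 ↦ 3·7^7 + 3·7^3 + 3·7^2 + 3·7 + 1|_7 = 2471827 ⇒ 2471826
(5) 2471826|_7 = 3·7^7 + 3·7^3 + 3·7^2 + 3·7 ↦ 3·8^8 + 3·8^3 + 3·8^2 + 3·8|_8 = 50333400 ⇒ 50333399
(6) 50333399|_8 = 3·8^8 + 3·8^3 + 3·8^2 + 2·8 + 7 ↦ 3·9^9 + 3·9^3 + 3·9^2 + 2·9 + 7|_9 = 1162263922 ⇒ 1162263921
(7) 1162263921|_9 = 3·9^9 + 3·9^3 + 3·9^2 + 2·9 + 6 ↦ 3·10^10 + 3·10^3 + 3·10^2 + 2·10 + 6|_10 = 30000003326 ⇒ 30000003325

9, 81, 1023, 9842, 140743, 2471826, 50333399, 1162263921, 30000003325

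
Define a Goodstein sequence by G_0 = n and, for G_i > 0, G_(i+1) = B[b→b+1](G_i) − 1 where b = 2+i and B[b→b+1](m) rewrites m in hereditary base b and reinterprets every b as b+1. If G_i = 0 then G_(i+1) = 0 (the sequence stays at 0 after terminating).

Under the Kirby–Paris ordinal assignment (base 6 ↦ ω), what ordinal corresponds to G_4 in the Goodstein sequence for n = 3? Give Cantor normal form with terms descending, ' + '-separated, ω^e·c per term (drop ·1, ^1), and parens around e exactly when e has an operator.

1

i=0: 3 = 2 + 1 (b=2); 2→3: 3 + 1 = 4; 4−1 = 3
i=1: 3 = 3 (b=3); 3→4: 4 = 4; 4−1 = 3
i=2: 3 = 3 (b=4); 4→5: 3 = 3; 3−1 = 2
i=3: 2 = 2 (b=5); 5→6: 2 = 2; 2−1 = 1
i=4: 1 = 1 (b=6); 6→7: 1 = 1; 1−1 = 0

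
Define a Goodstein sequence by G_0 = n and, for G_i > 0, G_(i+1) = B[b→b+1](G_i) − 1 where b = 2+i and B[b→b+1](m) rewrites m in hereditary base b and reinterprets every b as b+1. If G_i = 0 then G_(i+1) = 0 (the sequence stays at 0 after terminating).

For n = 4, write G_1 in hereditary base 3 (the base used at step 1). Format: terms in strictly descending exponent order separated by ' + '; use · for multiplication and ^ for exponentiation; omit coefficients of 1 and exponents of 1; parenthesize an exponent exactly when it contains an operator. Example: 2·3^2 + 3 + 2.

G_0 = 4. HB_2(4) = 2^2. Bump = 27. G_1 = 26.
G_1 = 26. HB_3(26) = 2·3^2 + 2·3 + 2. Bump = 42. G_2 = 41.

2·3^2 + 2·3 + 2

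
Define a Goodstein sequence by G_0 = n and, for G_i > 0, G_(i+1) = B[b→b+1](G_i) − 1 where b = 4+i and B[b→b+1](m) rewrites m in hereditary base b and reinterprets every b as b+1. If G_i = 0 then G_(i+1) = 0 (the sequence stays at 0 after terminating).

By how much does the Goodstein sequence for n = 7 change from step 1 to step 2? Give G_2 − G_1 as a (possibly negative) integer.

[0] 7 ≡ 4 + 3 (base 4). Lift 5: 8. −1: 7.
[1] 7 ≡ 5 + 2 (base 5). Lift 6: 8. −1: 7.

0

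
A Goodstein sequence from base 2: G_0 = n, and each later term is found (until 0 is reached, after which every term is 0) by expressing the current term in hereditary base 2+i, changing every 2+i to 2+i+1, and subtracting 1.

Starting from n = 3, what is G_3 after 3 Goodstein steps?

2

step 0: 3 = 2 + 1; sub 3 for 2: 3 + 1; = 4; G_1 = 4−1 = 3
step 1: 3 = 3; sub 4 for 3: 4; = 4; G_2 = 4−1 = 3
step 2: 3 = 3; sub 5 for 4: 3; = 3; G_3 = 3−1 = 2
step 3: 2 = 2; sub 6 for 5: 2; = 2; G_4 = 2−1 = 1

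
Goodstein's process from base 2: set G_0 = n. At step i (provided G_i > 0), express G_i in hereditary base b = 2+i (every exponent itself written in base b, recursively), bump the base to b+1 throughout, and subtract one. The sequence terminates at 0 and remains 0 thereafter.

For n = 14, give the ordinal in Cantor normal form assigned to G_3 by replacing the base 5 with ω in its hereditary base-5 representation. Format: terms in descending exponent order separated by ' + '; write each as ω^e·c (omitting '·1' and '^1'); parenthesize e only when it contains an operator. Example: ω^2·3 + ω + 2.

ω^(ω + 1) + ω^ω

[0] 14 ≡ 2^(2 + 1) + 2^2 + 2 (base 2). Lift 3: 111. −1: 110.
[1] 110 ≡ 3^(3 + 1) + 3^3 + 2 (base 3). Lift 4: 1282. −1: 1281.
[2] 1281 ≡ 4^(4 + 1) + 4^4 + 1 (base 4). Lift 5: 18751. −1: 18750.
[3] 18750 ≡ 5^(5 + 1) + 5^5 (base 5). Lift 6: 326592. −1: 326591.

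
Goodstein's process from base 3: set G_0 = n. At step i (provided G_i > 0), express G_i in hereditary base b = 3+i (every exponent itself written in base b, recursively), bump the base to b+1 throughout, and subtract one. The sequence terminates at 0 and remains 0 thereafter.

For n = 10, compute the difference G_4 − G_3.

10 —HB3→ 3^2 + 1 —bump→ 4^2 + 1 = 17 —(−1)→ 16
16 —HB4→ 4^2 —bump→ 5^2 = 25 —(−1)→ 24
24 —HB5→ 4·5 + 4 —bump→ 4·6 + 4 = 28 —(−1)→ 27
27 —HB6→ 4·6 + 3 —bump→ 4·7 + 3 = 31 —(−1)→ 30

3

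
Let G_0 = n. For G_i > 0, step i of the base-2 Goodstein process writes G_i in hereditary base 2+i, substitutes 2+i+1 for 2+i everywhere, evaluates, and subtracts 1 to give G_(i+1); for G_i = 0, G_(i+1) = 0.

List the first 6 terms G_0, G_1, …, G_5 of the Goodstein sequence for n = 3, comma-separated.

3, 3, 3, 2, 1, 0

step 0: 3 = 2 + 1; sub 3 for 2: 3 + 1; = 4; G_1 = 4−1 = 3
step 1: 3 = 3; sub 4 for 3: 4; = 4; G_2 = 4−1 = 3
step 2: 3 = 3; sub 5 for 4: 3; = 3; G_3 = 3−1 = 2
step 3: 2 = 2; sub 6 for 5: 2; = 2; G_4 = 2−1 = 1
step 4: 1 = 1; sub 7 for 6: 1; = 1; G_5 = 1−1 = 0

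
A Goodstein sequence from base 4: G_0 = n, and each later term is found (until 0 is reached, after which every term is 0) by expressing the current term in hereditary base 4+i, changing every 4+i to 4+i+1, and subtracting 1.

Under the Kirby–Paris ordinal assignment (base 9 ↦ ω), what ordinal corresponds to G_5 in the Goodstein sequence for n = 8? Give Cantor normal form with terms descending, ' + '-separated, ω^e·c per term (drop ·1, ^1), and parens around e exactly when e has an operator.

[0] 8 ≡ 2·4 (base 4). Lift 5: 10. −1: 9.
[1] 9 ≡ 5 + 4 (base 5). Lift 6: 10. −1: 9.
[2] 9 ≡ 6 + 3 (base 6). Lift 7: 10. −1: 9.
[3] 9 ≡ 7 + 2 (base 7). Lift 8: 10. −1: 9.
[4] 9 ≡ 8 + 1 (base 8). Lift 9: 10. −1: 9.

ω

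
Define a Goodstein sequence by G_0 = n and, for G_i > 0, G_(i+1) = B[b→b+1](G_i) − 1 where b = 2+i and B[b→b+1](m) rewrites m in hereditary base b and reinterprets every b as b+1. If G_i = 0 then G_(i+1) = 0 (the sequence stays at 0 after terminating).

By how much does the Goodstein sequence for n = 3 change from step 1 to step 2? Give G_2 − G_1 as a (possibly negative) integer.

step 0: 3 = 2 + 1; sub 3 for 2: 3 + 1; = 4; G_1 = 4−1 = 3
step 1: 3 = 3; sub 4 for 3: 4; = 4; G_2 = 4−1 = 3

0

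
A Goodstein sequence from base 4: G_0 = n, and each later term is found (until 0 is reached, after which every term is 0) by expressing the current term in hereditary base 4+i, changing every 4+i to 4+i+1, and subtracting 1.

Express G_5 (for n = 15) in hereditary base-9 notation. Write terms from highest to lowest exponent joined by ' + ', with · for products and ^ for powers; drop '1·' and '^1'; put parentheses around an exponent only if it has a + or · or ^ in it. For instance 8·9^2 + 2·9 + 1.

2·9 + 6

base 4: 15 = 3·4 + 3; at 5: 3·5 + 3 = 18; next = 17
base 5: 17 = 3·5 + 2; at 6: 3·6 + 2 = 20; next = 19
base 6: 19 = 3·6 + 1; at 7: 3·7 + 1 = 22; next = 21
base 7: 21 = 3·7; at 8: 3·8 = 24; next = 23
base 8: 23 = 2·8 + 7; at 9: 2·9 + 7 = 25; next = 24
base 9: 24 = 2·9 + 6; at 10: 2·10 + 6 = 26; next = 25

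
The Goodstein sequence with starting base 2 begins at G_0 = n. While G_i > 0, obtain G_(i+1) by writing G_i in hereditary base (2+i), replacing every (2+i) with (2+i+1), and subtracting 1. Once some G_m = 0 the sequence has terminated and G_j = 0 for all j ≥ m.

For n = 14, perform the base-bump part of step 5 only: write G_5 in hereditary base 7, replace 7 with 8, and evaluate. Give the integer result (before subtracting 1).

134404972

step 0: 14 = 2^(2 + 1) + 2^2 + 2; sub 3 for 2: 3^(3 + 1) + 3^3 + 3; = 111; G_1 = 111−1 = 110
step 1: 110 = 3^(3 + 1) + 3^3 + 2; sub 4 for 3: 4^(4 + 1) + 4^4 + 2; = 1282; G_2 = 1282−1 = 1281
step 2: 1281 = 4^(4 + 1) + 4^4 + 1; sub 5 for 4: 5^(5 + 1) + 5^5 + 1; = 18751; G_3 = 18751−1 = 18750
step 3: 18750 = 5^(5 + 1) + 5^5; sub 6 for 5: 6^(6 + 1) + 6^6; = 326592; G_4 = 326592−1 = 326591
step 4: 326591 = 6^(6 + 1) + 5·6^5 + 5·6^4 + 5·6^3 + 5·6^2 + 5·6 + 5; sub 7 for 6: 7^(7 + 1) + 5·7^5 + 5·7^4 + 5·7^3 + 5·7^2 + 5·7 + 5; = 5862841; G_5 = 5862841−1 = 5862840
step 5: 5862840 = 7^(7 + 1) + 5·7^5 + 5·7^4 + 5·7^3 + 5·7^2 + 5·7 + 4; sub 8 for 7: 8^(8 + 1) + 5·8^5 + 5·8^4 + 5·8^3 + 5·8^2 + 5·8 + 4; = 134404972; G_6 = 134404972−1 = 134404971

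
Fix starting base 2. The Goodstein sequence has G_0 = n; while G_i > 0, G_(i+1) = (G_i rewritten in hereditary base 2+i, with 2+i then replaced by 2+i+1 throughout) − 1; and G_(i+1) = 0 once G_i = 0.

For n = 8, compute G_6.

G_0 = 8. HB_2(8) = 2^(2 + 1). Bump = 81. G_1 = 80.
G_1 = 80. HB_3(80) = 2·3^3 + 2·3^2 + 2·3 + 2. Bump = 554. G_2 = 553.
G_2 = 553. HB_4(553) = 2·4^4 + 2·4^2 + 2·4 + 1. Bump = 6311. G_3 = 6310.
G_3 = 6310. HB_5(6310) = 2·5^5 + 2·5^2 + 2·5. Bump = 93396. G_4 = 93395.
G_4 = 93395. HB_6(93395) = 2·6^6 + 2·6^2 + 6 + 5. Bump = 1647196. G_5 = 1647195.
G_5 = 1647195. HB_7(1647195) = 2·7^7 + 2·7^2 + 7 + 4. Bump = 33554572. G_6 = 33554571.

33554571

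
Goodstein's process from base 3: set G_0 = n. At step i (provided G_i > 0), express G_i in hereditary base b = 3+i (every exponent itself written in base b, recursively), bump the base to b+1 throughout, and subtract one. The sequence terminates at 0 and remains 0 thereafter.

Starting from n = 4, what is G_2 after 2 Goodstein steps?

4

4 —HB3→ 3 + 1 —bump→ 4 + 1 = 5 —(−1)→ 4
4 —HB4→ 4 —bump→ 5 = 5 —(−1)→ 4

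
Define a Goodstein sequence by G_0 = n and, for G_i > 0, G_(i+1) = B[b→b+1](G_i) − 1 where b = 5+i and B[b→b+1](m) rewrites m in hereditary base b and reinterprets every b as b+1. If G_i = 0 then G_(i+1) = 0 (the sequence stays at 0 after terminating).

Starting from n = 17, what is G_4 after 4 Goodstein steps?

24

(0) 17|_5 = 3·5 + 2 ↦ 3·6 + 2|_6 = 20 ⇒ 19
(1) 19|_6 = 3·6 + 1 ↦ 3·7 + 1|_7 = 22 ⇒ 21
(2) 21|_7 = 3·7 ↦ 3·8|_8 = 24 ⇒ 23
(3) 23|_8 = 2·8 + 7 ↦ 2·9 + 7|_9 = 25 ⇒ 24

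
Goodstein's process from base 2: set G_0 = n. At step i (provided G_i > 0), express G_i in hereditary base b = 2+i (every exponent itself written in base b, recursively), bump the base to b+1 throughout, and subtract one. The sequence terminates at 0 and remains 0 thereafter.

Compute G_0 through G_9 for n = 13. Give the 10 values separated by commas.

[0] 13 ≡ 2^(2 + 1) + 2^2 + 1 (base 2). Lift 3: 109. −1: 108.
[1] 108 ≡ 3^(3 + 1) + 3^3 (base 3). Lift 4: 1280. −1: 1279.
[2] 1279 ≡ 4^(4 + 1) + 3·4^3 + 3·4^2 + 3·4 + 3 (base 4). Lift 5: 16093. −1: 16092.
[3] 16092 ≡ 5^(5 + 1) + 3·5^3 + 3·5^2 + 3·5 + 2 (base 5). Lift 6: 280712. −1: 280711.
[4] 280711 ≡ 6^(6 + 1) + 3·6^3 + 3·6^2 + 3·6 + 1 (base 6). Lift 7: 5765999. −1: 5765998.
[5] 5765998 ≡ 7^(7 + 1) + 3·7^3 + 3·7^2 + 3·7 (base 7). Lift 8: 134219480. −1: 134219479.
[6] 134219479 ≡ 8^(8 + 1) + 3·8^3 + 3·8^2 + 2·8 + 7 (base 8). Lift 9: 3486786856. −1: 3486786855.
[7] 3486786855 ≡ 9^(9 + 1) + 3·9^3 + 3·9^2 + 2·9 + 6 (base 9). Lift 10: 100000003326. −1: 100000003325.
[8] 100000003325 ≡ 10^(10 + 1) + 3·10^3 + 3·10^2 + 2·10 + 5 (base 10). Lift 11: 3138428381104. −1: 3138428381103.

13, 108, 1279, 16092, 280711, 5765998, 134219479, 3486786855, 100000003325, 3138428381103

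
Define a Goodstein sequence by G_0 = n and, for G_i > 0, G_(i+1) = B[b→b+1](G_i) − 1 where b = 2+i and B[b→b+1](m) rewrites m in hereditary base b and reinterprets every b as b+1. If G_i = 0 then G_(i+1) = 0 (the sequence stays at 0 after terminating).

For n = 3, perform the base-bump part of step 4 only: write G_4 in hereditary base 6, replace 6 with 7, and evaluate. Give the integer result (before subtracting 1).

base 2: 3 = 2 + 1; at 3: 3 + 1 = 4; next = 3
base 3: 3 = 3; at 4: 4 = 4; next = 3
base 4: 3 = 3; at 5: 3 = 3; next = 2
base 5: 2 = 2; at 6: 2 = 2; next = 1
base 6: 1 = 1; at 7: 1 = 1; next = 0

1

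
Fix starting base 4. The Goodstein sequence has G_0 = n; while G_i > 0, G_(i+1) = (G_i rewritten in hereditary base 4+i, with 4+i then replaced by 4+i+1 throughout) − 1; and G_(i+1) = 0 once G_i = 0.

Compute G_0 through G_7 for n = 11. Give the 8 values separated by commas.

11, 12, 13, 14, 15, 15, 15, 15

(0) 11|_4 = 2·4 + 3 ↦ 2·5 + 3|_5 = 13 ⇒ 12
(1) 12|_5 = 2·5 + 2 ↦ 2·6 + 2|_6 = 14 ⇒ 13
(2) 13|_6 = 2·6 + 1 ↦ 2·7 + 1|_7 = 15 ⇒ 14
(3) 14|_7 = 2·7 ↦ 2·8|_8 = 16 ⇒ 15
(4) 15|_8 = 8 + 7 ↦ 9 + 7|_9 = 16 ⇒ 15
(5) 15|_9 = 9 + 6 ↦ 10 + 6|_10 = 16 ⇒ 15
(6) 15|_10 = 10 + 5 ↦ 11 + 5|_11 = 16 ⇒ 15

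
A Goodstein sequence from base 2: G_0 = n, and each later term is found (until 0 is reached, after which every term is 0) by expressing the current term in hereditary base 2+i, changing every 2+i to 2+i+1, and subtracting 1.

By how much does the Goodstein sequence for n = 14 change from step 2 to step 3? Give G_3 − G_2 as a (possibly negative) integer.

14 —HB2→ 2^(2 + 1) + 2^2 + 2 —bump→ 3^(3 + 1) + 3^3 + 3 = 111 —(−1)→ 110
110 —HB3→ 3^(3 + 1) + 3^3 + 2 —bump→ 4^(4 + 1) + 4^4 + 2 = 1282 —(−1)→ 1281
1281 —HB4→ 4^(4 + 1) + 4^4 + 1 —bump→ 5^(5 + 1) + 5^5 + 1 = 18751 —(−1)→ 18750

17469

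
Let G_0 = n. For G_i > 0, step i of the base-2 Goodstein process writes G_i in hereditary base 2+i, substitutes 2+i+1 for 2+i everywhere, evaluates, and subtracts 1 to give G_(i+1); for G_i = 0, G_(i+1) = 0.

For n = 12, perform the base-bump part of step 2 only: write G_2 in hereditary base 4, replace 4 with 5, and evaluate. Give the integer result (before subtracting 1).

G_0 = 12. HB_2(12) = 2^(2 + 1) + 2^2. Bump = 108. G_1 = 107.
G_1 = 107. HB_3(107) = 3^(3 + 1) + 2·3^2 + 2·3 + 2. Bump = 1066. G_2 = 1065.
G_2 = 1065. HB_4(1065) = 4^(4 + 1) + 2·4^2 + 2·4 + 1. Bump = 15686. G_3 = 15685.

15686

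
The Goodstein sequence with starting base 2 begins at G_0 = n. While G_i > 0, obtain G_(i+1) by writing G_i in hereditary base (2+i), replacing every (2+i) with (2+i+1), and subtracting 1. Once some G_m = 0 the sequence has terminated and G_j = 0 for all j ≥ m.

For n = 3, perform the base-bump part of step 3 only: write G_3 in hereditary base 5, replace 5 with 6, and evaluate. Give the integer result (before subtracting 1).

G_0=3  [base 2] 2 + 1  →[2↦3]→  3 + 1 = 4  −1 ⇒ G_1=3
G_1=3  [base 3] 3  →[3↦4]→  4 = 4  −1 ⇒ G_2=3
G_2=3  [base 4] 3  →[4↦5]→  3 = 3  −1 ⇒ G_3=2
G_3=2  [base 5] 2  →[5↦6]→  2 = 2  −1 ⇒ G_4=1

2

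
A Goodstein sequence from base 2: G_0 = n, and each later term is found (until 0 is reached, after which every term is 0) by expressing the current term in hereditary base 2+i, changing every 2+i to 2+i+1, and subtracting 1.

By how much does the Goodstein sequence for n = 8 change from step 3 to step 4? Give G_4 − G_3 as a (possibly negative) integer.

87085

i=0: 8 = 2^(2 + 1) (b=2); 2→3: 3^(3 + 1) = 81; 81−1 = 80
i=1: 80 = 2·3^3 + 2·3^2 + 2·3 + 2 (b=3); 3→4: 2·4^4 + 2·4^2 + 2·4 + 2 = 554; 554−1 = 553
i=2: 553 = 2·4^4 + 2·4^2 + 2·4 + 1 (b=4); 4→5: 2·5^5 + 2·5^2 + 2·5 + 1 = 6311; 6311−1 = 6310
i=3: 6310 = 2·5^5 + 2·5^2 + 2·5 (b=5); 5→6: 2·6^6 + 2·6^2 + 2·6 = 93396; 93396−1 = 93395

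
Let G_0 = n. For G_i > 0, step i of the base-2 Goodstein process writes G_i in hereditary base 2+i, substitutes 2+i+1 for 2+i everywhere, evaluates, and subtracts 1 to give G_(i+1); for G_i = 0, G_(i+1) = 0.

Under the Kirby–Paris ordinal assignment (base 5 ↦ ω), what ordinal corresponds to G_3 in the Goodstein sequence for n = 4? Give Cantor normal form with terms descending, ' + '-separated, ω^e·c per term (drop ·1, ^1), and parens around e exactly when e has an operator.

G_0 = 4. HB_2(4) = 2^2. Bump = 27. G_1 = 26.
G_1 = 26. HB_3(26) = 2·3^2 + 2·3 + 2. Bump = 42. G_2 = 41.
G_2 = 41. HB_4(41) = 2·4^2 + 2·4 + 1. Bump = 61. G_3 = 60.
G_3 = 60. HB_5(60) = 2·5^2 + 2·5. Bump = 84. G_4 = 83.

ω^2·2 + ω·2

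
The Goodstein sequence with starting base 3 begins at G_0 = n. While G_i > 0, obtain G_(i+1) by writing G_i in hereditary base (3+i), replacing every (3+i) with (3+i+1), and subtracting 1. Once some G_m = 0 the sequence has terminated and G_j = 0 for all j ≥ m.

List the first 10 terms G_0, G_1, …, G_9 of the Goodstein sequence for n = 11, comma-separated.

step 0: 11 = 3^2 + 2; sub 4 for 3: 4^2 + 2; = 18; G_1 = 18−1 = 17
step 1: 17 = 4^2 + 1; sub 5 for 4: 5^2 + 1; = 26; G_2 = 26−1 = 25
step 2: 25 = 5^2; sub 6 for 5: 6^2; = 36; G_3 = 36−1 = 35
step 3: 35 = 5·6 + 5; sub 7 for 6: 5·7 + 5; = 40; G_4 = 40−1 = 39
step 4: 39 = 5·7 + 4; sub 8 for 7: 5·8 + 4; = 44; G_5 = 44−1 = 43
step 5: 43 = 5·8 + 3; sub 9 for 8: 5·9 + 3; = 48; G_6 = 48−1 = 47
step 6: 47 = 5·9 + 2; sub 10 for 9: 5·10 + 2; = 52; G_7 = 52−1 = 51
step 7: 51 = 5·10 + 1; sub 11 for 10: 5·11 + 1; = 56; G_8 = 56−1 = 55
step 8: 55 = 5·11; sub 12 for 11: 5·12; = 60; G_9 = 60−1 = 59

11, 17, 25, 35, 39, 43, 47, 51, 55, 59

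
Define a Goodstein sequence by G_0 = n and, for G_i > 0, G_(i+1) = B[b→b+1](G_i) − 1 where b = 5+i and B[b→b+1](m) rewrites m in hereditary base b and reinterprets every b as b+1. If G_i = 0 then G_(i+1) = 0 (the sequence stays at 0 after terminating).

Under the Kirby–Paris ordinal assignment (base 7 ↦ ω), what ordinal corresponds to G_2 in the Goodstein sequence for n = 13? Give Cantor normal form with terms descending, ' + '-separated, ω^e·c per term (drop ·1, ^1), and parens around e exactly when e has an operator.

ω·2 + 1

[0] 13 ≡ 2·5 + 3 (base 5). Lift 6: 15. −1: 14.
[1] 14 ≡ 2·6 + 2 (base 6). Lift 7: 16. −1: 15.
[2] 15 ≡ 2·7 + 1 (base 7). Lift 8: 17. −1: 16.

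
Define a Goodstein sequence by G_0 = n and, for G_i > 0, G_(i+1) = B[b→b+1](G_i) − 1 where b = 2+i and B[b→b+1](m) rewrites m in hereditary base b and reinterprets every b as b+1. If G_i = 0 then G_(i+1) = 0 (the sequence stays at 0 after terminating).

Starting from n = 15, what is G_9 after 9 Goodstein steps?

3138578427934

G_0 = 15. HB_2(15) = 2^(2 + 1) + 2^2 + 2 + 1. Bump = 112. G_1 = 111.
G_1 = 111. HB_3(111) = 3^(3 + 1) + 3^3 + 3. Bump = 1284. G_2 = 1283.
G_2 = 1283. HB_4(1283) = 4^(4 + 1) + 4^4 + 3. Bump = 18753. G_3 = 18752.
G_3 = 18752. HB_5(18752) = 5^(5 + 1) + 5^5 + 2. Bump = 326594. G_4 = 326593.
G_4 = 326593. HB_6(326593) = 6^(6 + 1) + 6^6 + 1. Bump = 6588345. G_5 = 6588344.
G_5 = 6588344. HB_7(6588344) = 7^(7 + 1) + 7^7. Bump = 150994944. G_6 = 150994943.
G_6 = 150994943. HB_8(150994943) = 8^(8 + 1) + 7·8^7 + 7·8^6 + 7·8^5 + 7·8^4 + 7·8^3 + 7·8^2 + 7·8 + 7. Bump = 3524450281. G_7 = 3524450280.
G_7 = 3524450280. HB_9(3524450280) = 9^(9 + 1) + 7·9^7 + 7·9^6 + 7·9^5 + 7·9^4 + 7·9^3 + 7·9^2 + 7·9 + 6. Bump = 100077777776. G_8 = 100077777775.
G_8 = 100077777775. HB_10(100077777775) = 10^(10 + 1) + 7·10^7 + 7·10^6 + 7·10^5 + 7·10^4 + 7·10^3 + 7·10^2 + 7·10 + 5. Bump = 3138578427935. G_9 = 3138578427934.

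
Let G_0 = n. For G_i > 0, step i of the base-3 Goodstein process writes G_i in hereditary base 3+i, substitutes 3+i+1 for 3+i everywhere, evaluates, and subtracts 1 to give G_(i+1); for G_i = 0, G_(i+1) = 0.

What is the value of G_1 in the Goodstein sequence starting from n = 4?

i=0: 4 = 3 + 1 (b=3); 3→4: 4 + 1 = 5; 5−1 = 4
i=1: 4 = 4 (b=4); 4→5: 5 = 5; 5−1 = 4

4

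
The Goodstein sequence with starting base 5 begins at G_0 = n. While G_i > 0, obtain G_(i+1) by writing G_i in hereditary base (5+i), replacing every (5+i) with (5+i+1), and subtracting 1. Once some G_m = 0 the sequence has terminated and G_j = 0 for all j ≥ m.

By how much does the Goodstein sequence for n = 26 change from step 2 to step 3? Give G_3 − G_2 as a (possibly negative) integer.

5

26 —HB5→ 5^2 + 1 —bump→ 6^2 + 1 = 37 —(−1)→ 36
36 —HB6→ 6^2 —bump→ 7^2 = 49 —(−1)→ 48
48 —HB7→ 6·7 + 6 —bump→ 6·8 + 6 = 54 —(−1)→ 53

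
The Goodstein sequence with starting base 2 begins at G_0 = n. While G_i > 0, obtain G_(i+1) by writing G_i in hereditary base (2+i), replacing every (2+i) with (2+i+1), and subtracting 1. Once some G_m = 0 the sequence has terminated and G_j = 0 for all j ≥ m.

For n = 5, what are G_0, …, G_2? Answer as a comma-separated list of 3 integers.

base 2: 5 = 2^2 + 1; at 3: 3^3 + 1 = 28; next = 27
base 3: 27 = 3^3; at 4: 4^4 = 256; next = 255

5, 27, 255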